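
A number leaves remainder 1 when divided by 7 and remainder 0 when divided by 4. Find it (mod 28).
M = 7 × 4 = 28. M₁ = 4, y₁ ≡ 2 (mod 7). M₂ = 7, y₂ ≡ 3 (mod 4). k = 1×4×2 + 0×7×3 ≡ 8 (mod 28)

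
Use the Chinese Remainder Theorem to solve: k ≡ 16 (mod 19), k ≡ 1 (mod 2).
35

Using the Chinese Remainder Theorem:
M = product of moduli = 38
For equation 1: M_1 = 2, 2 ≡ 2 (mod 19), inverse of 2 mod 19 is 10 (check: 2 × 10 = 20 ≡ 1 (mod 19))
For equation 2: M_2 = 19, 19 ≡ 1 (mod 2), inverse of 19 mod 2 is 1 (check: 1 × 1 = 1 ≡ 1 (mod 2))
Combine: k ≡ Σ r_i×M_i×(M_i⁻¹ mod m_i) = 16×2×10 + 1×19×1 = 320 + 19 = 339
339 mod 38 = 35
k ≡ 35 (mod 38)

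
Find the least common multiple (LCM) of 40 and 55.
440

First find GCD(40, 55) using the Euclidean algorithm:
40 = 0 × 55 + 40
55 = 1 × 40 + 15
40 = 2 × 15 + 10
15 = 1 × 10 + 5
10 = 2 × 5 + 0
GCD(40, 55) = 5

LCM formula: LCM(a, b) = (a × b) / GCD(a, b)
LCM(40, 55) = (40 × 55) / 5
LCM(40, 55) = 2200 / 5
LCM(40, 55) = 440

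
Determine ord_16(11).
Powers of 11 mod 16: 11^1≡11, 11^2≡9, 11^3≡3, 11^4≡1. Order = 4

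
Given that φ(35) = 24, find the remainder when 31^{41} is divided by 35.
By Euler: 31^{24} ≡ 1 (mod 35) since gcd(31, 35) = 1. 41 = 1×24 + 17. So 31^{41} ≡ 31^{17} ≡ 26 (mod 35)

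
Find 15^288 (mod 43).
Using Fermat: 15^{42} ≡ 1 (mod 43). 288 ≡ 36 (mod 42). So 15^{288} ≡ 15^{36} ≡ 4 (mod 43)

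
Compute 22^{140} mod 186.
118

Using successive squaring:
Binary expansion of 140: 10001100
Powers of 22 mod 186 (each is the square of the previous):
  22^1 ≡ 22 (mod 186)
  22^2 ≡ 22² = 484 ≡ 112 (mod 186)
  22^4 ≡ 112² = 12544 ≡ 82 (mod 186)
  22^8 ≡ 82² = 6724 ≡ 28 (mod 186)
  22^16 ≡ 28² = 784 ≡ 40 (mod 186)
  22^32 ≡ 40² = 1600 ≡ 112 (mod 186)
  22^64 ≡ 112² = 12544 ≡ 82 (mod 186)
  22^128 ≡ 82² = 6724 ≡ 28 (mod 186)
140 = 128 + 8 + 4, so 22^140 = 22^128 × 22^8 × 22^4 ≡ 28 × 28 × 82 (mod 186)
Multiplying step by step:
  28 × 28 = 784 ≡ 40 (mod 186)
  40 × 82 = 3280 ≡ 118 (mod 186)
Result: 22^140 ≡ 118 (mod 186)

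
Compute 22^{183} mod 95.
8

Using successive squaring:
Binary expansion of 183: 10110111
Powers of 22 mod 95 (each is the square of the previous):
  22^1 ≡ 22 (mod 95)
  22^2 ≡ 22² = 484 ≡ 9 (mod 95)
  22^4 ≡ 9² = 81 ≡ 81 (mod 95)
  22^8 ≡ 81² = 6561 ≡ 6 (mod 95)
  22^16 ≡ 6² = 36 ≡ 36 (mod 95)
  22^32 ≡ 36² = 1296 ≡ 61 (mod 95)
  22^64 ≡ 61² = 3721 ≡ 16 (mod 95)
  22^128 ≡ 16² = 256 ≡ 66 (mod 95)
183 = 128 + 32 + 16 + 4 + 2 + 1, so 22^183 = 22^128 × 22^32 × 22^16 × 22^4 × 22^2 × 22^1 ≡ 66 × 61 × 36 × 81 × 9 × 22 (mod 95)
Multiplying step by step:
  66 × 61 = 4026 ≡ 36 (mod 95)
  36 × 36 = 1296 ≡ 61 (mod 95)
  61 × 81 = 4941 ≡ 1 (mod 95)
  1 × 9 = 9 ≡ 9 (mod 95)
  9 × 22 = 198 ≡ 8 (mod 95)
Result: 22^183 ≡ 8 (mod 95)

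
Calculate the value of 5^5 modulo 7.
5 = 4 + 1 (binary 101). Repeated squaring mod 7: 5^1 ≡ 5; 5^2 ≡ 5² = 25 ≡ 4; 5^4 ≡ 4² = 16 ≡ 2. Multiply: 5^5 = 5^4 × 5^1 ≡ 2 × 5 (mod 7): 2 × 5 = 10 ≡ 3. So 5^5 ≡ 3 (mod 7).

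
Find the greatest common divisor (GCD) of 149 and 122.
1

Using the Euclidean algorithm:
149 = 1 × 122 + 27
122 = 4 × 27 + 14
27 = 1 × 14 + 13
14 = 1 × 13 + 1
13 = 13 × 1 + 0

GCD(149, 122) = 1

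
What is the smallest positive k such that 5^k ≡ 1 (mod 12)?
Powers of 5 mod 12: 5^1≡5, 5^2≡1. Order = 2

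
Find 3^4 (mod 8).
4 = 4 (binary 100). Repeated squaring mod 8: 3^1 ≡ 3; 3^2 ≡ 3² = 9 ≡ 1; 3^4 ≡ 1² = 1 ≡ 1. So 3^4 ≡ 1 (mod 8).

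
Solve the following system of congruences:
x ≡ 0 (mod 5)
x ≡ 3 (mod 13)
55

Using the Chinese Remainder Theorem:
M = product of moduli = 65
For equation 1: M_1 = 13, 13 ≡ 3 (mod 5), inverse of 13 mod 5 is 2 (check: 3 × 2 = 6 ≡ 1 (mod 5))
For equation 2: M_2 = 5, 5 ≡ 5 (mod 13), inverse of 5 mod 13 is 8 (check: 5 × 8 = 40 ≡ 1 (mod 13))
Combine: x ≡ Σ r_i×M_i×(M_i⁻¹ mod m_i) = 0×13×2 + 3×5×8 = 0 + 120 = 120
120 mod 65 = 55
x ≡ 55 (mod 65)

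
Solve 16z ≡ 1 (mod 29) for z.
16^(-1) ≡ 20 (mod 29). Verification: 16 × 20 = 320 ≡ 1 (mod 29)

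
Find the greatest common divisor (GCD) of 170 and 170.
170

Using the Euclidean algorithm:
170 = 1 × 170 + 0

GCD(170, 170) = 170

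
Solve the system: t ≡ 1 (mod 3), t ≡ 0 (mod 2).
M = 3 × 2 = 6. M₁ = 2, y₁ ≡ 2 (mod 3). M₂ = 3, y₂ ≡ 1 (mod 2). t = 1×2×2 + 0×3×1 ≡ 4 (mod 6)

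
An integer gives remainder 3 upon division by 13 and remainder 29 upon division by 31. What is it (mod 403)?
M = 13 × 31 = 403. M₁ = 31, y₁ ≡ 8 (mod 13). M₂ = 13, y₂ ≡ 12 (mod 31). t = 3×31×8 + 29×13×12 ≡ 29 (mod 403). The smallest positive such number is 29.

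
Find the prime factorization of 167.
167

Divide by primes starting from smallest:
167 ÷ 167 = 1

167 = 167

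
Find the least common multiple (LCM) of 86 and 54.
2322

First find GCD(86, 54) using the Euclidean algorithm:
86 = 1 × 54 + 32
54 = 1 × 32 + 22
32 = 1 × 22 + 10
22 = 2 × 10 + 2
10 = 5 × 2 + 0
GCD(86, 54) = 2

LCM formula: LCM(a, b) = (a × b) / GCD(a, b)
LCM(86, 54) = (86 × 54) / 2
LCM(86, 54) = 4644 / 2
LCM(86, 54) = 2322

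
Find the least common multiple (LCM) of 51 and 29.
1479

First find GCD(51, 29) using the Euclidean algorithm:
51 = 1 × 29 + 22
29 = 1 × 22 + 7
22 = 3 × 7 + 1
7 = 7 × 1 + 0
GCD(51, 29) = 1

LCM formula: LCM(a, b) = (a × b) / GCD(a, b)
LCM(51, 29) = (51 × 29) / 1
LCM(51, 29) = 1479 / 1
LCM(51, 29) = 1479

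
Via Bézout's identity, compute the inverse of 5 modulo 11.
Extended GCD: 5(-2) + 11(1) = 1. So 5^(-1) ≡ 9 ≡ 9 (mod 11). Verify: 5 × 9 = 45 ≡ 1 (mod 11)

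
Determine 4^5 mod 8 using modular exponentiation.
5 = 4 + 1 (binary 101). Repeated squaring mod 8: 4^1 ≡ 4; 4^2 ≡ 4² = 16 ≡ 0; 4^4 ≡ 0² = 0 ≡ 0. Multiply: 4^5 = 4^4 × 4^1 ≡ 0 × 4 (mod 8): 0 × 4 = 0 ≡ 0. So 4^5 ≡ 0 (mod 8).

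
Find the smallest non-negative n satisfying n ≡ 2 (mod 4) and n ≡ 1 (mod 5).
M = 4 × 5 = 20. M₁ = 5, y₁ ≡ 1 (mod 4). M₂ = 4, y₂ ≡ 4 (mod 5). n = 2×5×1 + 1×4×4 ≡ 6 (mod 20)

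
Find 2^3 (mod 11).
3 = 2 + 1 (binary 11). Repeated squaring mod 11: 2^1 ≡ 2; 2^2 ≡ 2² = 4 ≡ 4. Multiply: 2^3 = 2^2 × 2^1 ≡ 4 × 2 (mod 11): 4 × 2 = 8 ≡ 8. So 2^3 ≡ 8 (mod 11).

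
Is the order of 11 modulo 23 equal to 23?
No, the actual order is 22, not 23.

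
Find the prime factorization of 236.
2^2 × 59

Divide by primes starting from smallest:
236 ÷ 2 = 118
118 ÷ 2 = 59
59 ÷ 59 = 1

236 = 2^2 × 59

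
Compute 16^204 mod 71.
Using Fermat: 16^{70} ≡ 1 (mod 71). 204 ≡ 64 (mod 70). So 16^{204} ≡ 16^{64} ≡ 60 (mod 71)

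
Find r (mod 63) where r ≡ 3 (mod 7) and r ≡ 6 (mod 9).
M = 7 × 9 = 63. M₁ = 9, y₁ ≡ 4 (mod 7). M₂ = 7, y₂ ≡ 4 (mod 9). r = 3×9×4 + 6×7×4 ≡ 24 (mod 63)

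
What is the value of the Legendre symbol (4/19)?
(4/19) = 4^{9} mod 19 = 1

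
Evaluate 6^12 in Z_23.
Using repeated squaring. 12 = 8 + 4 (binary 1100). Repeated squaring mod 23: 6^1 ≡ 6; 6^2 ≡ 6² = 36 ≡ 13; 6^4 ≡ 13² = 169 ≡ 8; 6^8 ≡ 8² = 64 ≡ 18. Multiply: 6^12 = 6^8 × 6^4 ≡ 18 × 8 (mod 23): 18 × 8 = 144 ≡ 6. So 6^12 ≡ 6 (mod 23).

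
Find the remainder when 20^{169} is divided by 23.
By Fermat: 20^{22} ≡ 1 (mod 23). 169 = 7×22 + 15. So 20^{169} ≡ 20^{15} ≡ 11 (mod 23)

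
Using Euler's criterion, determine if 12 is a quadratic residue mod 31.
By Euler's criterion: 12^{15} ≡ 30 (mod 31). Since this equals -1 (≡ 30), 12 is not a QR.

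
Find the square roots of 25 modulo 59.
The square roots of 25 mod 59 are 5 and 54. Verify: 5² = 25 ≡ 25 (mod 59)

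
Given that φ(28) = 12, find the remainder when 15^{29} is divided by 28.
By Euler: 15^{12} ≡ 1 (mod 28) since gcd(15, 28) = 1. 29 = 2×12 + 5. So 15^{29} ≡ 15^{5} ≡ 15 (mod 28)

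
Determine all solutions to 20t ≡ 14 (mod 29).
21

Since gcd(20, 29) = 1 divides 14, a solution exists.
Multiply both sides by the inverse of 20 mod 29:
  20^(-1) mod 29 = 16
  x ≡ 16 × 14 ≡ 224 ≡ 21 (mod 29)
Verification: 20 × 21 = 420 = 14 × 29 + 14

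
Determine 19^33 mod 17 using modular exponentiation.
Using Fermat: 19^{16} ≡ 1 (mod 17). 33 ≡ 1 (mod 16). So 19^{33} ≡ 19^{1} ≡ 2 (mod 17)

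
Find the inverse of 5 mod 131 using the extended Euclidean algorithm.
Extended GCD: 5(-26) + 131(1) = 1. So 5^(-1) ≡ 105 ≡ 105 (mod 131). Verify: 5 × 105 = 525 ≡ 1 (mod 131)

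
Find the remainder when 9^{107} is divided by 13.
By Fermat: 9^{12} ≡ 1 (mod 13). 107 = 8×12 + 11. So 9^{107} ≡ 9^{11} ≡ 3 (mod 13)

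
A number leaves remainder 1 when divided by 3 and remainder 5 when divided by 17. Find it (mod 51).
M = 3 × 17 = 51. M₁ = 17, y₁ ≡ 2 (mod 3). M₂ = 3, y₂ ≡ 6 (mod 17). x = 1×17×2 + 5×3×6 ≡ 22 (mod 51)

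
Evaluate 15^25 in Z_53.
Using repeated squaring. 25 = 16 + 8 + 1 (binary 11001). Repeated squaring mod 53: 15^1 ≡ 15; 15^2 ≡ 15² = 225 ≡ 13; 15^4 ≡ 13² = 169 ≡ 10; 15^8 ≡ 10² = 100 ≡ 47; 15^16 ≡ 47² = 2209 ≡ 36. Multiply: 15^25 = 15^16 × 15^8 × 15^1 ≡ 36 × 47 × 15 (mod 53): 36 × 47 = 1692 ≡ 49; 49 × 15 = 735 ≡ 46. So 15^25 ≡ 46 (mod 53).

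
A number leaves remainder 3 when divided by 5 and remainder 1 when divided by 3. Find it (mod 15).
M = 5 × 3 = 15. M₁ = 3, y₁ ≡ 2 (mod 5). M₂ = 5, y₂ ≡ 2 (mod 3). x = 3×3×2 + 1×5×2 ≡ 13 (mod 15)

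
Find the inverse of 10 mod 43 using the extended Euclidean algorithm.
Extended GCD: 10(13) + 43(-3) = 1. So 10^(-1) ≡ 13 ≡ 13 (mod 43). Verify: 10 × 13 = 130 ≡ 1 (mod 43)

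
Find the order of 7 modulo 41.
Powers of 7 mod 41: 7^1≡7, 7^2≡8, 7^3≡15, 7^4≡23, 7^5≡38, 7^6≡20, 7^7≡17, 7^8≡37, 7^9≡13, 7^10≡9, 7^11≡22, 7^12≡31, 7^13≡12, 7^14≡2, 7^15≡14, 7^16≡16, 7^17≡30, 7^18≡5, 7^19≡35, 7^20≡40, 7^21≡34, 7^22≡33, 7^23≡26, 7^24≡18, 7^25≡3, 7^26≡21, 7^27≡24, 7^28≡4, 7^29≡28, 7^30≡32, 7^31≡19, 7^32≡10, 7^33≡29, 7^34≡39, 7^35≡27, 7^36≡25, 7^37≡11, 7^38≡36, 7^39≡6, 7^40≡1. Order = 40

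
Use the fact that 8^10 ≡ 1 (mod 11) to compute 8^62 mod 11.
By Fermat: 8^{10} ≡ 1 (mod 11). 62 = 6×10 + 2. So 8^{62} ≡ 8^{2} ≡ 9 (mod 11)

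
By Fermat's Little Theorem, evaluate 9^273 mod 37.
By Fermat: 9^{36} ≡ 1 (mod 37). 273 = 7×36 + 21. So 9^{273} ≡ 9^{21} ≡ 26 (mod 37)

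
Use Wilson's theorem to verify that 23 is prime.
(22)! mod 23 = 22. Since this equals -1 (mod 23), Wilson confirms 23 is prime.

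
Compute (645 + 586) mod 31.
22

(645 + 586) = 1231
1231 mod 31 = 22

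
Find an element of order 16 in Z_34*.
3 has order 16 mod 34 since 3^{16} ≡ 1 (mod 34) and no smaller power works.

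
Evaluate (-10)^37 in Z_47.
Using repeated squaring. (-10) ≡ 37 (mod 47). 37 = 32 + 4 + 1 (binary 100101). Repeated squaring mod 47: 37^1 ≡ 37; 37^2 ≡ 37² = 1369 ≡ 6; 37^4 ≡ 6² = 36 ≡ 36; 37^8 ≡ 36² = 1296 ≡ 27; 37^16 ≡ 27² = 729 ≡ 24; 37^32 ≡ 24² = 576 ≡ 12. Multiply: (-10)^37 ≡ 37^32 × 37^4 × 37^1 ≡ 12 × 36 × 37 (mod 47): 12 × 36 = 432 ≡ 9; 9 × 37 = 333 ≡ 4. So (-10)^37 ≡ 4 (mod 47).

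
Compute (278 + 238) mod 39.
9

(278 + 238) = 516
516 mod 39 = 9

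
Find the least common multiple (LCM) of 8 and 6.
24

First find GCD(8, 6) using the Euclidean algorithm:
8 = 1 × 6 + 2
6 = 3 × 2 + 0
GCD(8, 6) = 2

LCM formula: LCM(a, b) = (a × b) / GCD(a, b)
LCM(8, 6) = (8 × 6) / 2
LCM(8, 6) = 48 / 2
LCM(8, 6) = 24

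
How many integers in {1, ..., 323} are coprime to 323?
288

Prime factorization: 323 = 17 × 19
Using the formula φ(n) = n × Π(1 - 1/p) for each prime factor p:
φ(323) = 323 × (1 - 1/17) × (1 - 1/19)
φ(323) = 288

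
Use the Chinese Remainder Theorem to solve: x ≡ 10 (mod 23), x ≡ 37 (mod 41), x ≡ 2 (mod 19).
11763

Using the Chinese Remainder Theorem:
M = product of moduli = 17917
For equation 1: M_1 = 779, 779 ≡ 20 (mod 23), inverse of 779 mod 23 is 15 (check: 20 × 15 = 300 ≡ 1 (mod 23))
For equation 2: M_2 = 437, 437 ≡ 27 (mod 41), inverse of 437 mod 41 is 38 (check: 27 × 38 = 1026 ≡ 1 (mod 41))
For equation 3: M_3 = 943, 943 ≡ 12 (mod 19), inverse of 943 mod 19 is 8 (check: 12 × 8 = 96 ≡ 1 (mod 19))
Combine: x ≡ Σ r_i×M_i×(M_i⁻¹ mod m_i) = 10×779×15 + 37×437×38 + 2×943×8 = 116850 + 614422 + 15088 = 746360
746360 mod 17917 = 11763
x ≡ 11763 (mod 17917)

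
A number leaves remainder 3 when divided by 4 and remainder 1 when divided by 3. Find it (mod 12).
M = 4 × 3 = 12. M₁ = 3, y₁ ≡ 3 (mod 4). M₂ = 4, y₂ ≡ 1 (mod 3). t = 3×3×3 + 1×4×1 ≡ 7 (mod 12)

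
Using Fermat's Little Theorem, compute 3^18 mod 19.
By Fermat's Little Theorem, 3^{18} ≡ 1 (mod 19) since 19 is prime and gcd(3, 19) = 1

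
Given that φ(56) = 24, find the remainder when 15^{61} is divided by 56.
By Euler: 15^{24} ≡ 1 (mod 56) since gcd(15, 56) = 1. 61 = 2×24 + 13. So 15^{61} ≡ 15^{13} ≡ 15 (mod 56)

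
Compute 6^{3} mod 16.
8

Using successive squaring:
Binary expansion of 3: 11
Powers of 6 mod 16 (each is the square of the previous):
  6^1 ≡ 6 (mod 16)
  6^2 ≡ 6² = 36 ≡ 4 (mod 16)
3 = 2 + 1, so 6^3 = 6^2 × 6^1 ≡ 4 × 6 (mod 16)
Multiplying step by step:
  4 × 6 = 24 ≡ 8 (mod 16)
Result: 6^3 ≡ 8 (mod 16)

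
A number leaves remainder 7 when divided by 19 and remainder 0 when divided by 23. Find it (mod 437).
M = 19 × 23 = 437. M₁ = 23, y₁ ≡ 5 (mod 19). M₂ = 19, y₂ ≡ 17 (mod 23). t = 7×23×5 + 0×19×17 ≡ 368 (mod 437)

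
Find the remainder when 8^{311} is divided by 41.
By Fermat: 8^{40} ≡ 1 (mod 41). 311 = 7×40 + 31. So 8^{311} ≡ 8^{31} ≡ 33 (mod 41)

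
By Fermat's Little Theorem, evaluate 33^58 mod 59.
By Fermat's Little Theorem, 33^{58} ≡ 1 (mod 59) since 59 is prime and gcd(33, 59) = 1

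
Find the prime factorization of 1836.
2^2 × 3^3 × 17

Divide by primes starting from smallest:
1836 ÷ 2 = 918
918 ÷ 2 = 459
459 ÷ 3 = 153
153 ÷ 3 = 51
51 ÷ 3 = 17
17 ÷ 17 = 1

1836 = 2^2 × 3^3 × 17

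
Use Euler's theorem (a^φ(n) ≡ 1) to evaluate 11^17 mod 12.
By Euler: 11^{4} ≡ 1 (mod 12) since gcd(11, 12) = 1. 17 = 4×4 + 1. So 11^{17} ≡ 11^{1} ≡ 11 (mod 12)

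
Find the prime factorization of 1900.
2^2 × 5^2 × 19

Divide by primes starting from smallest:
1900 ÷ 2 = 950
950 ÷ 2 = 475
475 ÷ 5 = 95
95 ÷ 5 = 19
19 ÷ 19 = 1

1900 = 2^2 × 5^2 × 19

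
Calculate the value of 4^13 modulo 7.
Using Fermat: 4^{6} ≡ 1 (mod 7). 13 ≡ 1 (mod 6). So 4^{13} ≡ 4^{1} ≡ 4 (mod 7)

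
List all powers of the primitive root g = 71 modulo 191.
g^1, g^2, ..., g^{190} mod 191: {71, 75, 168, 86, 185, 147, 123, 138, 57, 36, 73, 26, 127, 40, 166, 135, 35, 2, 142, 150, 145, 172, 179, 103, 55, 85, 114, 72, 146, 52, 63, 80, 141, 79, 70, 4, 93, 109, 99, 153, 167, 15, 110, 170, 37, 144, 101, 104, 126, 160, 91, 158, 140, 8, 186, 27, 7, 115, 143, 30, 29, 149, 74, 97, 11, 17, 61, 129, 182, 125, 89, 16, 181, 54, 14, 39, 95, 60, 58, 107, 148, 3, 22, 34, 122, 67, 173, 59, 178, 32, 171, 108, 28, 78, 190, 120, 116, 23, 105, 6, 44, 68, 53, 134, 155, 118, 165, 64, 151, 25, 56, 156, 189, 49, 41, 46, 19, 12, 88, 136, 106, 77, 119, 45, 139, 128, 111, 50, 112, 121, 187, 98, 82, 92, 38, 24, 176, 81, 21, 154, 47, 90, 87, 65, 31, 100, 33, 51, 183, 5, 164, 184, 76, 48, 161, 162, 42, 117, 94, 180, 174, 130, 62, 9, 66, 102, 175, 10, 137, 177, 152, 96, 131, 133, 84, 43, 188, 169, 157, 69, 124, 18, 132, 13, 159, 20, 83, 163, 113, 1}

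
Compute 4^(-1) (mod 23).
4^(-1) ≡ 6 (mod 23). Verification: 4 × 6 = 24 ≡ 1 (mod 23)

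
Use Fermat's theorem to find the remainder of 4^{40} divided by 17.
1

By Fermat's Little Theorem, a^(p-1) ≡ 1 (mod p) for prime p and gcd(a, p) = 1
Here p = 17, so 4^16 ≡ 1 (mod 17)
We can reduce the exponent: 40 mod 16 = 8
So 4^40 ≡ 4^8 (mod 17)
Computing: 4^8 mod 17 = 1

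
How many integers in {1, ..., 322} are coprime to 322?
132

Prime factorization: 322 = 2 × 7 × 23
Using the formula φ(n) = n × Π(1 - 1/p) for each prime factor p:
φ(322) = 322 × (1 - 1/2) × (1 - 1/7) × (1 - 1/23)
φ(322) = 132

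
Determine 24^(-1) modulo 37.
24^(-1) ≡ 17 (mod 37). Verification: 24 × 17 = 408 ≡ 1 (mod 37)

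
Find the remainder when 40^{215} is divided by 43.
By Fermat: 40^{42} ≡ 1 (mod 43). 215 = 5×42 + 5. So 40^{215} ≡ 40^{5} ≡ 15 (mod 43)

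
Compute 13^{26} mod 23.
18

Using successive squaring:
Binary expansion of 26: 11010
Powers of 13 mod 23 (each is the square of the previous):
  13^1 ≡ 13 (mod 23)
  13^2 ≡ 13² = 169 ≡ 8 (mod 23)
  13^4 ≡ 8² = 64 ≡ 18 (mod 23)
  13^8 ≡ 18² = 324 ≡ 2 (mod 23)
  13^16 ≡ 2² = 4 ≡ 4 (mod 23)
26 = 16 + 8 + 2, so 13^26 = 13^16 × 13^8 × 13^2 ≡ 4 × 2 × 8 (mod 23)
Multiplying step by step:
  4 × 2 = 8 ≡ 8 (mod 23)
  8 × 8 = 64 ≡ 18 (mod 23)
Result: 13^26 ≡ 18 (mod 23)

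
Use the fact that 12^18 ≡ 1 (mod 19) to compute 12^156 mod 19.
By Fermat: 12^{18} ≡ 1 (mod 19). 156 = 8×18 + 12. So 12^{156} ≡ 12^{12} ≡ 1 (mod 19)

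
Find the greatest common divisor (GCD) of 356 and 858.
2

Using the Euclidean algorithm:
356 = 0 × 858 + 356
858 = 2 × 356 + 146
356 = 2 × 146 + 64
146 = 2 × 64 + 18
64 = 3 × 18 + 10
18 = 1 × 10 + 8
10 = 1 × 8 + 2
8 = 4 × 2 + 0

GCD(356, 858) = 2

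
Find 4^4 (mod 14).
4 = 4 (binary 100). Repeated squaring mod 14: 4^1 ≡ 4; 4^2 ≡ 4² = 16 ≡ 2; 4^4 ≡ 2² = 4 ≡ 4. So 4^4 ≡ 4 (mod 14).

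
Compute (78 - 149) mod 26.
7

(78 - 149) = -71
-71 mod 26 = 7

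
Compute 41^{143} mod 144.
137

Using successive squaring:
Binary expansion of 143: 10001111
Powers of 41 mod 144 (each is the square of the previous):
  41^1 ≡ 41 (mod 144)
  41^2 ≡ 41² = 1681 ≡ 97 (mod 144)
  41^4 ≡ 97² = 9409 ≡ 49 (mod 144)
  41^8 ≡ 49² = 2401 ≡ 97 (mod 144)
  41^16 ≡ 97² = 9409 ≡ 49 (mod 144)
  41^32 ≡ 49² = 2401 ≡ 97 (mod 144)
  41^64 ≡ 97² = 9409 ≡ 49 (mod 144)
  41^128 ≡ 49² = 2401 ≡ 97 (mod 144)
143 = 128 + 8 + 4 + 2 + 1, so 41^143 = 41^128 × 41^8 × 41^4 × 41^2 × 41^1 ≡ 97 × 97 × 49 × 97 × 41 (mod 144)
Multiplying step by step:
  97 × 97 = 9409 ≡ 49 (mod 144)
  49 × 49 = 2401 ≡ 97 (mod 144)
  97 × 97 = 9409 ≡ 49 (mod 144)
  49 × 41 = 2009 ≡ 137 (mod 144)
Result: 41^143 ≡ 137 (mod 144)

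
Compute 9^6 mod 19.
6 = 4 + 2 (binary 110). Repeated squaring mod 19: 9^1 ≡ 9; 9^2 ≡ 9² = 81 ≡ 5; 9^4 ≡ 5² = 25 ≡ 6. Multiply: 9^6 = 9^4 × 9^2 ≡ 6 × 5 (mod 19): 6 × 5 = 30 ≡ 11. So 9^6 ≡ 11 (mod 19).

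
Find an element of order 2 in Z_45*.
19 has order 2 mod 45 since 19^{2} ≡ 1 (mod 45) and no smaller power works.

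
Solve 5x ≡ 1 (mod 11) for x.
5^(-1) ≡ 9 (mod 11). Verification: 5 × 9 = 45 ≡ 1 (mod 11)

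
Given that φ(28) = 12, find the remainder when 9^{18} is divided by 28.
By Euler: 9^{12} ≡ 1 (mod 28) since gcd(9, 28) = 1. 18 = 1×12 + 6. So 9^{18} ≡ 9^{6} ≡ 1 (mod 28)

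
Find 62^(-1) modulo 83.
79

Using Extended Euclidean Algorithm:
gcd(62, 83) = 1
Bezout coefficients: 62 × -4 + 83 × 3 = 1
So 62 × -4 ≡ 1 (mod 83)
The inverse is -4 mod 83 = 79
Verification: 62 × 79 = 4898 = 59 × 83 + 1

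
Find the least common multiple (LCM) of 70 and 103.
7210

First find GCD(70, 103) using the Euclidean algorithm:
70 = 0 × 103 + 70
103 = 1 × 70 + 33
70 = 2 × 33 + 4
33 = 8 × 4 + 1
4 = 4 × 1 + 0
GCD(70, 103) = 1

LCM formula: LCM(a, b) = (a × b) / GCD(a, b)
LCM(70, 103) = (70 × 103) / 1
LCM(70, 103) = 7210 / 1
LCM(70, 103) = 7210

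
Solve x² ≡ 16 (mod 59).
The square roots of 16 mod 59 are 4 and 55. Verify: 4² = 16 ≡ 16 (mod 59)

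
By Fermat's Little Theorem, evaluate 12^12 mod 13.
By Fermat's Little Theorem, 12^{12} ≡ 1 (mod 13) since 13 is prime and gcd(12, 13) = 1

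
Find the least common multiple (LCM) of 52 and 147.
7644

First find GCD(52, 147) using the Euclidean algorithm:
52 = 0 × 147 + 52
147 = 2 × 52 + 43
52 = 1 × 43 + 9
43 = 4 × 9 + 7
9 = 1 × 7 + 2
7 = 3 × 2 + 1
2 = 2 × 1 + 0
GCD(52, 147) = 1

LCM formula: LCM(a, b) = (a × b) / GCD(a, b)
LCM(52, 147) = (52 × 147) / 1
LCM(52, 147) = 7644 / 1
LCM(52, 147) = 7644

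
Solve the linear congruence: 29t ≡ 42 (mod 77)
28

Since gcd(29, 77) = 1 divides 42, a solution exists.
Multiply both sides by the inverse of 29 mod 77:
  29^(-1) mod 77 = 8
  x ≡ 8 × 42 ≡ 336 ≡ 28 (mod 77)
Verification: 29 × 28 = 812 = 10 × 77 + 42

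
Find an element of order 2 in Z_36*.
17 has order 2 mod 36 since 17^{2} ≡ 1 (mod 36) and no smaller power works.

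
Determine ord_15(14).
Powers of 14 mod 15: 14^1≡14, 14^2≡1. Order = 2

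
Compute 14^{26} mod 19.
4

Using successive squaring:
Binary expansion of 26: 11010
Powers of 14 mod 19 (each is the square of the previous):
  14^1 ≡ 14 (mod 19)
  14^2 ≡ 14² = 196 ≡ 6 (mod 19)
  14^4 ≡ 6² = 36 ≡ 17 (mod 19)
  14^8 ≡ 17² = 289 ≡ 4 (mod 19)
  14^16 ≡ 4² = 16 ≡ 16 (mod 19)
26 = 16 + 8 + 2, so 14^26 = 14^16 × 14^8 × 14^2 ≡ 16 × 4 × 6 (mod 19)
Multiplying step by step:
  16 × 4 = 64 ≡ 7 (mod 19)
  7 × 6 = 42 ≡ 4 (mod 19)
Result: 14^26 ≡ 4 (mod 19)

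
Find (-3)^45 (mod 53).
Using repeated squaring. (-3) ≡ 50 (mod 53). 45 = 32 + 8 + 4 + 1 (binary 101101). Repeated squaring mod 53: 50^1 ≡ 50; 50^2 ≡ 50² = 2500 ≡ 9; 50^4 ≡ 9² = 81 ≡ 28; 50^8 ≡ 28² = 784 ≡ 42; 50^16 ≡ 42² = 1764 ≡ 15; 50^32 ≡ 15² = 225 ≡ 13. Multiply: (-3)^45 ≡ 50^32 × 50^8 × 50^4 × 50^1 ≡ 13 × 42 × 28 × 50 (mod 53): 13 × 42 = 546 ≡ 16; 16 × 28 = 448 ≡ 24; 24 × 50 = 1200 ≡ 34. So (-3)^45 ≡ 34 (mod 53).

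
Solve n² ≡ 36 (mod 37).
The square roots of 36 mod 37 are 6 and 31. Verify: 6² = 36 ≡ 36 (mod 37)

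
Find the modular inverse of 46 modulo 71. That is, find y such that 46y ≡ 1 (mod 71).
17

Using Extended Euclidean Algorithm:
gcd(46, 71) = 1
Bezout coefficients: 46 × 17 + 71 × -11 = 1
So 46 × 17 ≡ 1 (mod 71)
The inverse is 17 mod 71 = 17
Verification: 46 × 17 = 782 = 11 × 71 + 1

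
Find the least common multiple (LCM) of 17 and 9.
153

First find GCD(17, 9) using the Euclidean algorithm:
17 = 1 × 9 + 8
9 = 1 × 8 + 1
8 = 8 × 1 + 0
GCD(17, 9) = 1

LCM formula: LCM(a, b) = (a × b) / GCD(a, b)
LCM(17, 9) = (17 × 9) / 1
LCM(17, 9) = 153 / 1
LCM(17, 9) = 153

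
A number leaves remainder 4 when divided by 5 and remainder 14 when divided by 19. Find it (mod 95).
M = 5 × 19 = 95. M₁ = 19, y₁ ≡ 4 (mod 5). M₂ = 5, y₂ ≡ 4 (mod 19). r = 4×19×4 + 14×5×4 ≡ 14 (mod 95)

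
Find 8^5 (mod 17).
5 = 4 + 1 (binary 101). Repeated squaring mod 17: 8^1 ≡ 8; 8^2 ≡ 8² = 64 ≡ 13; 8^4 ≡ 13² = 169 ≡ 16. Multiply: 8^5 = 8^4 × 8^1 ≡ 16 × 8 (mod 17): 16 × 8 = 128 ≡ 9. So 8^5 ≡ 9 (mod 17).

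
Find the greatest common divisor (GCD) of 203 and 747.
1

Using the Euclidean algorithm:
203 = 0 × 747 + 203
747 = 3 × 203 + 138
203 = 1 × 138 + 65
138 = 2 × 65 + 8
65 = 8 × 8 + 1
8 = 8 × 1 + 0

GCD(203, 747) = 1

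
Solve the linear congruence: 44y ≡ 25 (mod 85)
45

Since gcd(44, 85) = 1 divides 25, a solution exists.
Multiply both sides by the inverse of 44 mod 85:
  44^(-1) mod 85 = 29
  x ≡ 29 × 25 ≡ 725 ≡ 45 (mod 85)
Verification: 44 × 45 = 1980 = 23 × 85 + 25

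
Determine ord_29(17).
Powers of 17 mod 29: 17^1≡17, 17^2≡28, 17^3≡12, 17^4≡1. Order = 4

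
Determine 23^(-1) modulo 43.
23^(-1) ≡ 15 (mod 43). Verification: 23 × 15 = 345 ≡ 1 (mod 43)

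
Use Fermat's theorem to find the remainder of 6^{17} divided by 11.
8

By Fermat's Little Theorem, a^(p-1) ≡ 1 (mod p) for prime p and gcd(a, p) = 1
Here p = 11, so 6^10 ≡ 1 (mod 11)
We can reduce the exponent: 17 mod 10 = 7
So 6^17 ≡ 6^7 (mod 11)
Computing: 6^7 mod 11 = 8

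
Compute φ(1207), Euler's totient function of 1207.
1120

Prime factorization: 1207 = 17 × 71
Using the formula φ(n) = n × Π(1 - 1/p) for each prime factor p:
φ(1207) = 1207 × (1 - 1/17) × (1 - 1/71)
φ(1207) = 1120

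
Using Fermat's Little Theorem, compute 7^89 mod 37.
By Fermat: 7^{36} ≡ 1 (mod 37). 89 = 2×36 + 17. So 7^{89} ≡ 7^{17} ≡ 16 (mod 37)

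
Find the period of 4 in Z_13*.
Powers of 4 mod 13: 4^1≡4, 4^2≡3, 4^3≡12, 4^4≡9, 4^5≡10, 4^6≡1. Order = 6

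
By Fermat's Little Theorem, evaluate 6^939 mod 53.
By Fermat: 6^{52} ≡ 1 (mod 53). 939 ≡ 3 (mod 52). So 6^{939} ≡ 6^{3} ≡ 4 (mod 53)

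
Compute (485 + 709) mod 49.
18

(485 + 709) = 1194
1194 mod 49 = 18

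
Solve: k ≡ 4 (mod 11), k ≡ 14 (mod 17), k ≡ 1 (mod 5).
M = 11 × 17 × 5 = 935. M₁ = 85, y₁ ≡ 7 (mod 11). M₂ = 55, y₂ ≡ 13 (mod 17). M₃ = 187, y₃ ≡ 3 (mod 5). k = 4×85×7 + 14×55×13 + 1×187×3 ≡ 796 (mod 935)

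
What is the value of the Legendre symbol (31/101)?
(31/101) = 31^{50} mod 101 = 1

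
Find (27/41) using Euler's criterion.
(27/41) = 27^{20} mod 41 = -1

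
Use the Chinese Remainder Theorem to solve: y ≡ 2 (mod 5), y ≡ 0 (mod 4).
M = 5 × 4 = 20. M₁ = 4, y₁ ≡ 4 (mod 5). M₂ = 5, y₂ ≡ 1 (mod 4). y = 2×4×4 + 0×5×1 ≡ 12 (mod 20)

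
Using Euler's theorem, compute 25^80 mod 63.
By Euler: 25^{36} ≡ 1 (mod 63) since gcd(25, 63) = 1. 80 = 2×36 + 8. So 25^{80} ≡ 25^{8} ≡ 58 (mod 63)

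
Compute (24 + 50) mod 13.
9

(24 + 50) = 74
74 mod 13 = 9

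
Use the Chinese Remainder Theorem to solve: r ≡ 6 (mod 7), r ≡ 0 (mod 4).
M = 7 × 4 = 28. M₁ = 4, y₁ ≡ 2 (mod 7). M₂ = 7, y₂ ≡ 3 (mod 4). r = 6×4×2 + 0×7×3 ≡ 20 (mod 28)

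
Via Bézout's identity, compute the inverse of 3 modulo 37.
Extended GCD: 3(-12) + 37(1) = 1. So 3^(-1) ≡ 25 ≡ 25 (mod 37). Verify: 3 × 25 = 75 ≡ 1 (mod 37)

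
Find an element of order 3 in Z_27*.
10 has order 3 mod 27 since 10^{3} ≡ 1 (mod 27) and no smaller power works.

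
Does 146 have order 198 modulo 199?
p - 1 = 198 has prime divisors 2, 3, 11. Check 146^(198/q) mod 199 for each: 146^(198/2) = 146^99 ≡ 198, 146^(198/3) = 146^66 ≡ 92, 146^(198/11) = 146^18 ≡ 62 (mod 199). None of these is 1, so 146 has order 198 = φ(199), so it is a primitive root mod 199.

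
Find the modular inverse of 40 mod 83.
40^(-1) ≡ 27 (mod 83). Verification: 40 × 27 = 1080 ≡ 1 (mod 83)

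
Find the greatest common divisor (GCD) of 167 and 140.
1

Using the Euclidean algorithm:
167 = 1 × 140 + 27
140 = 5 × 27 + 5
27 = 5 × 5 + 2
5 = 2 × 2 + 1
2 = 2 × 1 + 0

GCD(167, 140) = 1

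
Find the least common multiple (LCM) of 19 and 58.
1102

First find GCD(19, 58) using the Euclidean algorithm:
19 = 0 × 58 + 19
58 = 3 × 19 + 1
19 = 19 × 1 + 0
GCD(19, 58) = 1

LCM formula: LCM(a, b) = (a × b) / GCD(a, b)
LCM(19, 58) = (19 × 58) / 1
LCM(19, 58) = 1102 / 1
LCM(19, 58) = 1102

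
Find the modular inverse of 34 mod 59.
34^(-1) ≡ 33 (mod 59). Verification: 34 × 33 = 1122 ≡ 1 (mod 59)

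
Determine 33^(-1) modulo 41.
33^(-1) ≡ 5 (mod 41). Verification: 33 × 5 = 165 ≡ 1 (mod 41)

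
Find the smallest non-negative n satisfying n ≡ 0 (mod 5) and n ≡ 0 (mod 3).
M = 5 × 3 = 15. M₁ = 3, y₁ ≡ 2 (mod 5). M₂ = 5, y₂ ≡ 2 (mod 3). n = 0×3×2 + 0×5×2 ≡ 0 (mod 15)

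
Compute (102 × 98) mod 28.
0

(102 × 98) = 9996
9996 mod 28 = 0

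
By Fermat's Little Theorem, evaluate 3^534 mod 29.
By Fermat: 3^{28} ≡ 1 (mod 29). 534 ≡ 2 (mod 28). So 3^{534} ≡ 3^{2} ≡ 9 (mod 29)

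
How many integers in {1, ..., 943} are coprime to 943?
880

Prime factorization: 943 = 23 × 41
Using the formula φ(n) = n × Π(1 - 1/p) for each prime factor p:
φ(943) = 943 × (1 - 1/23) × (1 - 1/41)
φ(943) = 880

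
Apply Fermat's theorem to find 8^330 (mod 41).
By Fermat: 8^{40} ≡ 1 (mod 41). 330 ≡ 10 (mod 40). So 8^{330} ≡ 8^{10} ≡ 40 (mod 41)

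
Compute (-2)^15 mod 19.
Using repeated squaring. (-2) ≡ 17 (mod 19). 15 = 8 + 4 + 2 + 1 (binary 1111). Repeated squaring mod 19: 17^1 ≡ 17; 17^2 ≡ 17² = 289 ≡ 4; 17^4 ≡ 4² = 16 ≡ 16; 17^8 ≡ 16² = 256 ≡ 9. Multiply: (-2)^15 ≡ 17^8 × 17^4 × 17^2 × 17^1 ≡ 9 × 16 × 4 × 17 (mod 19): 9 × 16 = 144 ≡ 11; 11 × 4 = 44 ≡ 6; 6 × 17 = 102 ≡ 7. So (-2)^15 ≡ 7 (mod 19).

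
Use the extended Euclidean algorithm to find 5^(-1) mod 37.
Extended GCD: 5(15) + 37(-2) = 1. So 5^(-1) ≡ 15 ≡ 15 (mod 37). Verify: 5 × 15 = 75 ≡ 1 (mod 37)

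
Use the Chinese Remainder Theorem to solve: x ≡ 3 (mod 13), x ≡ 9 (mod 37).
120

Using the Chinese Remainder Theorem:
M = product of moduli = 481
For equation 1: M_1 = 37, 37 ≡ 11 (mod 13), inverse of 37 mod 13 is 6 (check: 11 × 6 = 66 ≡ 1 (mod 13))
For equation 2: M_2 = 13, 13 ≡ 13 (mod 37), inverse of 13 mod 37 is 20 (check: 13 × 20 = 260 ≡ 1 (mod 37))
Combine: x ≡ Σ r_i×M_i×(M_i⁻¹ mod m_i) = 3×37×6 + 9×13×20 = 666 + 2340 = 3006
3006 mod 481 = 120
x ≡ 120 (mod 481)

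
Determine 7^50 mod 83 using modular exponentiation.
Using repeated squaring. 50 = 32 + 16 + 2 (binary 110010). Repeated squaring mod 83: 7^1 ≡ 7; 7^2 ≡ 7² = 49 ≡ 49; 7^4 ≡ 49² = 2401 ≡ 77; 7^8 ≡ 77² = 5929 ≡ 36; 7^16 ≡ 36² = 1296 ≡ 51; 7^32 ≡ 51² = 2601 ≡ 28. Multiply: 7^50 = 7^32 × 7^16 × 7^2 ≡ 28 × 51 × 49 (mod 83): 28 × 51 = 1428 ≡ 17; 17 × 49 = 833 ≡ 3. So 7^50 ≡ 3 (mod 83).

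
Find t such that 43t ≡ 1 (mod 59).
43^(-1) ≡ 11 (mod 59). Verification: 43 × 11 = 473 ≡ 1 (mod 59)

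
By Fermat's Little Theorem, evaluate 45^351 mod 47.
By Fermat: 45^{46} ≡ 1 (mod 47). 351 = 7×46 + 29. So 45^{351} ≡ 45^{29} ≡ 30 (mod 47)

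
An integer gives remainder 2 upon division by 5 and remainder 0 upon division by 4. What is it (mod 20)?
M = 5 × 4 = 20. M₁ = 4, y₁ ≡ 4 (mod 5). M₂ = 5, y₂ ≡ 1 (mod 4). k = 2×4×4 + 0×5×1 ≡ 12 (mod 20). The smallest positive such number is 12.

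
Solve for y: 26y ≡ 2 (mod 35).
27

Since gcd(26, 35) = 1 divides 2, a solution exists.
Multiply both sides by the inverse of 26 mod 35:
  26^(-1) mod 35 = 31
  x ≡ 31 × 2 ≡ 62 ≡ 27 (mod 35)
Verification: 26 × 27 = 702 = 20 × 35 + 2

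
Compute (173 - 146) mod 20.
7

(173 - 146) = 27
27 mod 20 = 7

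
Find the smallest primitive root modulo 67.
p - 1 = 66 has prime divisors 2, 3, 11. h is a primitive root mod 67 iff h^(66/q) ≢ 1 (mod 67) for each such q.
h = 2: 2^33 ≡ 66, 2^22 ≡ 37, 2^6 ≡ 64 (mod 67); none is 1, so 2 has order 66 and is a primitive root.
The smallest primitive root mod 67 is g = 2.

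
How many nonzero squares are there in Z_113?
For prime 113, there are (p-1)/2 = (113-1)/2 = 56 quadratic residues (excluding 0).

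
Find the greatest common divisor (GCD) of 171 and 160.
1

Using the Euclidean algorithm:
171 = 1 × 160 + 11
160 = 14 × 11 + 6
11 = 1 × 6 + 5
6 = 1 × 5 + 1
5 = 5 × 1 + 0

GCD(171, 160) = 1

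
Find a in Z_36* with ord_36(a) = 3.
13 has order 3 mod 36 since 13^{3} ≡ 1 (mod 36) and no smaller power works.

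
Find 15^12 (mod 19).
Using repeated squaring. 12 = 8 + 4 (binary 1100). Repeated squaring mod 19: 15^1 ≡ 15; 15^2 ≡ 15² = 225 ≡ 16; 15^4 ≡ 16² = 256 ≡ 9; 15^8 ≡ 9² = 81 ≡ 5. Multiply: 15^12 = 15^8 × 15^4 ≡ 5 × 9 (mod 19): 5 × 9 = 45 ≡ 7. So 15^12 ≡ 7 (mod 19).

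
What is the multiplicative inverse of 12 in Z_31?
12^(-1) ≡ 13 (mod 31). Verification: 12 × 13 = 156 ≡ 1 (mod 31)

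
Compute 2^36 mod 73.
Using repeated squaring. 36 = 32 + 4 (binary 100100). Repeated squaring mod 73: 2^1 ≡ 2; 2^2 ≡ 2² = 4 ≡ 4; 2^4 ≡ 4² = 16 ≡ 16; 2^8 ≡ 16² = 256 ≡ 37; 2^16 ≡ 37² = 1369 ≡ 55; 2^32 ≡ 55² = 3025 ≡ 32. Multiply: 2^36 = 2^32 × 2^4 ≡ 32 × 16 (mod 73): 32 × 16 = 512 ≡ 1. So 2^36 ≡ 1 (mod 73).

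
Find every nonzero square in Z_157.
QRs mod 157: {1, 3, 4, 9, 10, 11, 12, 13, 14, 16, 17, 19, 25, 27, 30, 31, 33, 35, 36, 37, 39, 40, 42, 44, 46, 47, 48, 49, 51, 52, 56, 57, 58, 64, 67, 68, 71, 75, 76, 81, 82, 86, 89, 90, 93, 99, 100, 101, 105, 106, 108, 109, 110, 111, 113, 115, 117, 118, 120, 121, 122, 124, 126, 127, 130, 132, 138, 140, 141, 143, 144, 145, 146, 147, 148, 153, 154, 156}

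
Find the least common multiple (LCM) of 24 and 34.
408

First find GCD(24, 34) using the Euclidean algorithm:
24 = 0 × 34 + 24
34 = 1 × 24 + 10
24 = 2 × 10 + 4
10 = 2 × 4 + 2
4 = 2 × 2 + 0
GCD(24, 34) = 2

LCM formula: LCM(a, b) = (a × b) / GCD(a, b)
LCM(24, 34) = (24 × 34) / 2
LCM(24, 34) = 816 / 2
LCM(24, 34) = 408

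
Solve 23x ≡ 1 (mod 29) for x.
24

Using Extended Euclidean Algorithm:
gcd(23, 29) = 1
Bezout coefficients: 23 × -5 + 29 × 4 = 1
So 23 × -5 ≡ 1 (mod 29)
The inverse is -5 mod 29 = 24
Verification: 23 × 24 = 552 = 19 × 29 + 1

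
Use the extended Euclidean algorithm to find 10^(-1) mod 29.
Extended GCD: 10(3) + 29(-1) = 1. So 10^(-1) ≡ 3 ≡ 3 (mod 29). Verify: 10 × 3 = 30 ≡ 1 (mod 29)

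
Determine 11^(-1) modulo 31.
11^(-1) ≡ 17 (mod 31). Verification: 11 × 17 = 187 ≡ 1 (mod 31)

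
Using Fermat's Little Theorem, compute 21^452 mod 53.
By Fermat: 21^{52} ≡ 1 (mod 53). 452 = 8×52 + 36. So 21^{452} ≡ 21^{36} ≡ 13 (mod 53)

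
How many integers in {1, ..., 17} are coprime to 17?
16

Prime factorization: 17 = 17
Using the formula φ(n) = n × Π(1 - 1/p) for each prime factor p:
φ(17) = 17 × (1 - 1/17)
φ(17) = 16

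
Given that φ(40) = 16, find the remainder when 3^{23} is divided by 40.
By Euler: 3^{16} ≡ 1 (mod 40) since gcd(3, 40) = 1. 23 = 1×16 + 7. So 3^{23} ≡ 3^{7} ≡ 27 (mod 40)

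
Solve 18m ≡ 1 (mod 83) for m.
18^(-1) ≡ 60 (mod 83). Verification: 18 × 60 = 1080 ≡ 1 (mod 83)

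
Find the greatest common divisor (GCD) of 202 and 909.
101

Using the Euclidean algorithm:
202 = 0 × 909 + 202
909 = 4 × 202 + 101
202 = 2 × 101 + 0

GCD(202, 909) = 101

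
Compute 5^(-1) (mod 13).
5^(-1) ≡ 8 (mod 13). Verification: 5 × 8 = 40 ≡ 1 (mod 13)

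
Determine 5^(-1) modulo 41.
5^(-1) ≡ 33 (mod 41). Verification: 5 × 33 = 165 ≡ 1 (mod 41)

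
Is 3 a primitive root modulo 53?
Yes

To verify, check if 3^(52/q) ≢ 1 (mod 53) for each prime divisor q of 52
Divisors of 52 = 52: [1, 2, 4, 13, 26, 52]
  3^(52/2) = 3^26 ≡ 52 (mod 53)
  3^(52/13) = 3^4 ≡ 28 (mod 53)
Conclusion: 3 is a primitive root modulo 53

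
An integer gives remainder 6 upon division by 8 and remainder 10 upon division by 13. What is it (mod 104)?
M = 8 × 13 = 104. M₁ = 13, y₁ ≡ 5 (mod 8). M₂ = 8, y₂ ≡ 5 (mod 13). n = 6×13×5 + 10×8×5 ≡ 62 (mod 104). The smallest positive such number is 62.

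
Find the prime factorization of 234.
2 × 3^2 × 13

Divide by primes starting from smallest:
234 ÷ 2 = 117
117 ÷ 3 = 39
39 ÷ 3 = 13
13 ÷ 13 = 1

234 = 2 × 3^2 × 13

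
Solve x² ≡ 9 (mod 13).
The square roots of 9 mod 13 are 3 and 10. Verify: 3² = 9 ≡ 9 (mod 13)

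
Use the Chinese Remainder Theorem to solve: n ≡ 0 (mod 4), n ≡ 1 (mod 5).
M = 4 × 5 = 20. M₁ = 5, y₁ ≡ 1 (mod 4). M₂ = 4, y₂ ≡ 4 (mod 5). n = 0×5×1 + 1×4×4 ≡ 16 (mod 20)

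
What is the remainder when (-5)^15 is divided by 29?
Using repeated squaring. (-5) ≡ 24 (mod 29). 15 = 8 + 4 + 2 + 1 (binary 1111). Repeated squaring mod 29: 24^1 ≡ 24; 24^2 ≡ 24² = 576 ≡ 25; 24^4 ≡ 25² = 625 ≡ 16; 24^8 ≡ 16² = 256 ≡ 24. Multiply: (-5)^15 ≡ 24^8 × 24^4 × 24^2 × 24^1 ≡ 24 × 16 × 25 × 24 (mod 29): 24 × 16 = 384 ≡ 7; 7 × 25 = 175 ≡ 1; 1 × 24 = 24 ≡ 24. So (-5)^15 ≡ 24 (mod 29).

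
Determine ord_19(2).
Powers of 2 mod 19: 2^1≡2, 2^2≡4, 2^3≡8, 2^4≡16, 2^5≡13, 2^6≡7, 2^7≡14, 2^8≡9, 2^9≡18, 2^10≡17, 2^11≡15, 2^12≡11, 2^13≡3, 2^14≡6, 2^15≡12, 2^16≡5, 2^17≡10, 2^18≡1. Order = 18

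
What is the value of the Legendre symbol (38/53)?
(38/53) = 38^{26} mod 53 = 1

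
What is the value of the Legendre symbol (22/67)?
(22/67) = 22^{33} mod 67 = 1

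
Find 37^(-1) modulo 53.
43

Using Extended Euclidean Algorithm:
gcd(37, 53) = 1
Bezout coefficients: 37 × -10 + 53 × 7 = 1
So 37 × -10 ≡ 1 (mod 53)
The inverse is -10 mod 53 = 43
Verification: 37 × 43 = 1591 = 30 × 53 + 1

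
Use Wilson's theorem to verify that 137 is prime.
(136)! mod 137 = 136. Since this equals -1 (mod 137), Wilson confirms 137 is prime.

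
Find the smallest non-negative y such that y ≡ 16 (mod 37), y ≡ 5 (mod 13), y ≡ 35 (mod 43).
3346

Using the Chinese Remainder Theorem:
M = product of moduli = 20683
For equation 1: M_1 = 559, 559 ≡ 4 (mod 37), inverse of 559 mod 37 is 28 (check: 4 × 28 = 112 ≡ 1 (mod 37))
For equation 2: M_2 = 1591, 1591 ≡ 5 (mod 13), inverse of 1591 mod 13 is 8 (check: 5 × 8 = 40 ≡ 1 (mod 13))
For equation 3: M_3 = 481, 481 ≡ 8 (mod 43), inverse of 481 mod 43 is 27 (check: 8 × 27 = 216 ≡ 1 (mod 43))
Combine: y ≡ Σ r_i×M_i×(M_i⁻¹ mod m_i) = 16×559×28 + 5×1591×8 + 35×481×27 = 250432 + 63640 + 454545 = 768617
768617 mod 20683 = 3346
y ≡ 3346 (mod 20683)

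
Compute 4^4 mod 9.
4 = 4 (binary 100). Repeated squaring mod 9: 4^1 ≡ 4; 4^2 ≡ 4² = 16 ≡ 7; 4^4 ≡ 7² = 49 ≡ 4. So 4^4 ≡ 4 (mod 9).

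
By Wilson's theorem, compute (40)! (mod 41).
By Wilson's theorem, (40)! ≡ -1 ≡ 40 (mod 41)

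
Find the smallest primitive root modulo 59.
p - 1 = 58 has prime divisors 2, 29. h is a primitive root mod 59 iff h^(58/q) ≢ 1 (mod 59) for each such q.
h = 2: 2^29 ≡ 58, 2^2 ≡ 4 (mod 59); none is 1, so 2 has order 58 and is a primitive root.
The smallest primitive root mod 59 is g = 2.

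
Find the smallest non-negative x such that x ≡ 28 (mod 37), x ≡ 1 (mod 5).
176

Using the Chinese Remainder Theorem:
M = product of moduli = 185
For equation 1: M_1 = 5, 5 ≡ 5 (mod 37), inverse of 5 mod 37 is 15 (check: 5 × 15 = 75 ≡ 1 (mod 37))
For equation 2: M_2 = 37, 37 ≡ 2 (mod 5), inverse of 37 mod 5 is 3 (check: 2 × 3 = 6 ≡ 1 (mod 5))
Combine: x ≡ Σ r_i×M_i×(M_i⁻¹ mod m_i) = 28×5×15 + 1×37×3 = 2100 + 111 = 2211
2211 mod 185 = 176
x ≡ 176 (mod 185)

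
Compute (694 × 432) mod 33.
3

(694 × 432) = 299808
299808 mod 33 = 3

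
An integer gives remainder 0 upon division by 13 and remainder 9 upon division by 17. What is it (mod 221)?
M = 13 × 17 = 221. M₁ = 17, y₁ ≡ 10 (mod 13). M₂ = 13, y₂ ≡ 4 (mod 17). m = 0×17×10 + 9×13×4 ≡ 26 (mod 221). The smallest positive such number is 26.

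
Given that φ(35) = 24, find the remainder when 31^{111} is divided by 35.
By Euler: 31^{24} ≡ 1 (mod 35) since gcd(31, 35) = 1. 111 = 4×24 + 15. So 31^{111} ≡ 31^{15} ≡ 6 (mod 35)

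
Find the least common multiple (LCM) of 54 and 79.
4266

First find GCD(54, 79) using the Euclidean algorithm:
54 = 0 × 79 + 54
79 = 1 × 54 + 25
54 = 2 × 25 + 4
25 = 6 × 4 + 1
4 = 4 × 1 + 0
GCD(54, 79) = 1

LCM formula: LCM(a, b) = (a × b) / GCD(a, b)
LCM(54, 79) = (54 × 79) / 1
LCM(54, 79) = 4266 / 1
LCM(54, 79) = 4266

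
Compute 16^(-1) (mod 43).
16^(-1) ≡ 35 (mod 43). Verification: 16 × 35 = 560 ≡ 1 (mod 43)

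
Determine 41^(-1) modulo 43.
41^(-1) ≡ 21 (mod 43). Verification: 41 × 21 = 861 ≡ 1 (mod 43)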